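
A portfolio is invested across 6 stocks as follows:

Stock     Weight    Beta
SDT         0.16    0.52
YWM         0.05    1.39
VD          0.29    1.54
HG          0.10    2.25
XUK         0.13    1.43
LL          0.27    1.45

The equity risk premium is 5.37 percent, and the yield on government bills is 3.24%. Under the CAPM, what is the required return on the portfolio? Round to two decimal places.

β_P = Σ w_i β_i = 0.16×0.52 + 0.05×1.39 + 0.29×1.54 + 0.10×2.25 + 0.13×1.43 + 0.27×1.45 = 1.4017
E(R_P) = R_f + β_P × MRP = 3.24% + 1.4017 × 5.37% = 10.77%

10.77%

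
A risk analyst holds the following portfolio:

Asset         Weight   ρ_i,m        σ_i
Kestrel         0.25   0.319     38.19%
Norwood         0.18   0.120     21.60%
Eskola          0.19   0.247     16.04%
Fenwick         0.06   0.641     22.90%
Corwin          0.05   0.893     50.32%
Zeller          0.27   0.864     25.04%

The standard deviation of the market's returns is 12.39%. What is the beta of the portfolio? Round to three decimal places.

1.068

β_Kestrel = 0.319 × 38.19% / 12.39% = 0.9833
β_Norwood = 0.120 × 21.60% / 12.39% = 0.2092
β_Eskola = 0.247 × 16.04% / 12.39% = 0.3198
β_Fenwick = 0.641 × 22.90% / 12.39% = 1.1847
β_Corwin = 0.893 × 50.32% / 12.39% = 3.6268
β_Zeller = 0.864 × 25.04% / 12.39% = 1.7461
β_P = Σ w_i β_i = 0.25×0.9833 + 0.18×0.2092 + 0.19×0.3198 + 0.06×1.1847 + 0.05×3.6268 + 0.27×1.7461 = 1.0681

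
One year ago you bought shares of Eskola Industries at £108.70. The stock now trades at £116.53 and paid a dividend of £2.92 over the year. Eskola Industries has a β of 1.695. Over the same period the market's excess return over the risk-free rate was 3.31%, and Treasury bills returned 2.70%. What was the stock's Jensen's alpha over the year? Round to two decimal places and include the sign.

+1.58%

Realised HPR = (P1 + D1 − P0) / P0 = (116.53 + 2.92 − 108.70) / 108.70 = 10.75 / 108.70 = 9.8896%
CAPM required = R_f + β·MRP = 2.70% + 1.695 × 3.31% = 8.31045%
α = realised − required = 9.8896% − 8.31045% = +1.58%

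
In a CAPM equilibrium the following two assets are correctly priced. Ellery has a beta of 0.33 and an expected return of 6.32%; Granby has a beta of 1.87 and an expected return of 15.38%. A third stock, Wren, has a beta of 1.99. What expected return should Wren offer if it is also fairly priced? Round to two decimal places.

MRP (SML slope) = (15.38% − 6.32%) / (1.87 − 0.33) = 9.06% / 1.54 = 5.8831%
R_f (intercept) = 6.32% − 0.33 × 5.8831% = 4.3786%
E(R_Wren) = R_f + β × MRP = 4.3786% + 1.99 × 5.8831% = 16.09%

16.09%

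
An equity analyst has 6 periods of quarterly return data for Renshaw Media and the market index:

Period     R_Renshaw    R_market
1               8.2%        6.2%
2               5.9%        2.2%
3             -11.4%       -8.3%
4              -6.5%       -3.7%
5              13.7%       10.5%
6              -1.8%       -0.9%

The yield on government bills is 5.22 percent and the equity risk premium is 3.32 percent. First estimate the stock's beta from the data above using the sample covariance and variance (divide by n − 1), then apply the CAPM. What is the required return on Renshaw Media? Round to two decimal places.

9.82%

Mean R_i = (8.2 + 5.9 − 11.4 − 6.5 + 13.7 − 1.8) / 6 = 1.3500%
Mean R_m = (6.2 + 2.2 − 8.3 − 3.7 + 10.5 − 0.9) / 6 = 1.0000%
Σ(R_i − R̄_i)(R_m − R̄_m) = 319.8600  ⇒  Cov = 319.8600 / 5 = 63.9720
Σ(R_m − R̄_m)² = 230.9200  ⇒  Var(R_m) = 230.9200 / 5 = 46.1840
β = Cov / Var(R_m) = 63.9720 / 46.1840 = 1.3852
E(R) = R_f + β × MRP = 5.22% + 1.3852 × 3.32% = 9.82%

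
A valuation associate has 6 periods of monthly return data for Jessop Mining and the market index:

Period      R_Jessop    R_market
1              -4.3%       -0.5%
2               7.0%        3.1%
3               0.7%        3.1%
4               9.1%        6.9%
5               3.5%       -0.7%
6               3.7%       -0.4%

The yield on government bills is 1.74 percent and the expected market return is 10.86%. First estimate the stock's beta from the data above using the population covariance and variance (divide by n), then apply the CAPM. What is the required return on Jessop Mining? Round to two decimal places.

Mean R_i = (-4.3 + 7.0 + 0.7 + 9.1 + 3.5 + 3.7) / 6 = 3.2833%
Mean R_m = (-0.5 + 3.1 + 3.1 + 6.9 − 0.7 − 0.4) / 6 = 1.9167%
Σ(R_i − R̄_i)(R_m − R̄_m) = 47.1217  ⇒  Cov = 47.1217 / 6 = 7.8536
Σ(R_m − R̄_m)² = 45.6883  ⇒  Var(R_m) = 45.6883 / 6 = 7.6147
β = Cov / Var(R_m) = 7.8536 / 7.6147 = 1.0314
MRP = 10.86% − 1.74% = 9.12%
E(R) = R_f + β × MRP = 1.74% + 1.0314 × 9.12% = 11.15%

11.15%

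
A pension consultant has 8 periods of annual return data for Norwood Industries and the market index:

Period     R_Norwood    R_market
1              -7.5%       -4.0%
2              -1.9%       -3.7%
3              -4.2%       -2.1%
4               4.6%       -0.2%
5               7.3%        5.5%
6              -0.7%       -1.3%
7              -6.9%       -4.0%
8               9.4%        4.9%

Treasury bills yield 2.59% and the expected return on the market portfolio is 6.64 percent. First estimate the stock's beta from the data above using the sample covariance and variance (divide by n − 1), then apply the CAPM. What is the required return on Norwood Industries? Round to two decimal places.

8.86%

Mean R_i = (-7.5 − 1.9 − 4.2 + 4.6 + 7.3 − 0.7 − 6.9 + 9.4) / 8 = 0.0125%
Mean R_m = (-4.0 − 3.7 − 2.1 − 0.2 + 5.5 − 1.3 − 4.0 + 4.9) / 8 = -0.6125%
Σ(R_i − R̄_i)(R_m − R̄_m) = 159.7113  ⇒  Cov = 159.7113 / 7 = 22.8159
Σ(R_m − R̄_m)² = 103.0888  ⇒  Var(R_m) = 103.0888 / 7 = 14.7270
β = Cov / Var(R_m) = 22.8159 / 14.7270 = 1.5493
MRP = 6.64% − 2.59% = 4.05%
E(R) = R_f + β × MRP = 2.59% + 1.5493 × 4.05% = 8.86%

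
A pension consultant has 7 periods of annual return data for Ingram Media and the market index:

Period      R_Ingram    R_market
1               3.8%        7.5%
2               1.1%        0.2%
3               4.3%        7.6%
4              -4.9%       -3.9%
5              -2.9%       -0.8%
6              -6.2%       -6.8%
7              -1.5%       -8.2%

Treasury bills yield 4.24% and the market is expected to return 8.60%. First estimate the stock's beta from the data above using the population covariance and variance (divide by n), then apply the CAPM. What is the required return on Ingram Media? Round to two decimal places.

6.66%

Mean R_i = (3.8 + 1.1 + 4.3 − 4.9 − 2.9 − 6.2 − 1.5) / 7 = -0.9000%
Mean R_m = (7.5 + 0.2 + 7.6 − 3.9 − 0.8 − 6.8 − 8.2) / 7 = -0.6286%
Σ(R_i − R̄_i)(R_m − R̄_m) = 133.3300  ⇒  Cov = 133.3300 / 7 = 19.0471
Σ(R_m − R̄_m)² = 240.6143  ⇒  Var(R_m) = 240.6143 / 7 = 34.3735
β = Cov / Var(R_m) = 19.0471 / 34.3735 = 0.5541
MRP = 8.60% − 4.24% = 4.36%
E(R) = R_f + β × MRP = 4.24% + 0.5541 × 4.36% = 6.66%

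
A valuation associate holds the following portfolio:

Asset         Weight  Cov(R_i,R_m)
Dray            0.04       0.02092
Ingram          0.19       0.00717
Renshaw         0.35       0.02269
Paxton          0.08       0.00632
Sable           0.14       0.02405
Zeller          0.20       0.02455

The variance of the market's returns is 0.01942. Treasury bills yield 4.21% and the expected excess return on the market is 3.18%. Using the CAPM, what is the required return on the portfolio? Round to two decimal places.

7.31%

β_Dray = 0.02092 / 0.01942 = 1.0772
β_Ingram = 0.00717 / 0.01942 = 0.3692
β_Renshaw = 0.02269 / 0.01942 = 1.1684
β_Paxton = 0.00632 / 0.01942 = 0.3254
β_Sable = 0.02405 / 0.01942 = 1.2384
β_Zeller = 0.02455 / 0.01942 = 1.2642
β_P = Σ w_i β_i = 0.04×1.0772 + 0.19×0.3692 + 0.35×1.1684 + 0.08×0.3254 + 0.14×1.2384 + 0.20×1.2642 = 0.9744
E(R_P) = R_f + β_P × MRP = 4.21% + 0.9744 × 3.18% = 7.31%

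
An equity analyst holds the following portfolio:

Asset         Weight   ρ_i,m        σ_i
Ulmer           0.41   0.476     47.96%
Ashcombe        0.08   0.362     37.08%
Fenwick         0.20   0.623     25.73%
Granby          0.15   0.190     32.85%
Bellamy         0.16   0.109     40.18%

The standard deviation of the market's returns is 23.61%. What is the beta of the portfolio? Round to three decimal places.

0.647

β_Ulmer = 0.476 × 47.96% / 23.61% = 0.9669
β_Ashcombe = 0.362 × 37.08% / 23.61% = 0.5685
β_Fenwick = 0.623 × 25.73% / 23.61% = 0.6789
β_Granby = 0.190 × 32.85% / 23.61% = 0.2644
β_Bellamy = 0.109 × 40.18% / 23.61% = 0.1855
β_P = Σ w_i β_i = 0.41×0.9669 + 0.08×0.5685 + 0.20×0.6789 + 0.15×0.2644 + 0.16×0.1855 = 0.6470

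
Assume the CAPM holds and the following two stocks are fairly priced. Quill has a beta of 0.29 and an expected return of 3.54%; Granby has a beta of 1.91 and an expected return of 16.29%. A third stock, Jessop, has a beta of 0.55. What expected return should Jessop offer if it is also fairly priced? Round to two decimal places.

5.59%

MRP (SML slope) = (16.29% − 3.54%) / (1.91 − 0.29) = 12.75% / 1.62 = 7.8704%
R_f (intercept) = 3.54% − 0.29 × 7.8704% = 1.2576%
E(R_Jessop) = R_f + β × MRP = 1.2576% + 0.55 × 7.8704% = 5.59%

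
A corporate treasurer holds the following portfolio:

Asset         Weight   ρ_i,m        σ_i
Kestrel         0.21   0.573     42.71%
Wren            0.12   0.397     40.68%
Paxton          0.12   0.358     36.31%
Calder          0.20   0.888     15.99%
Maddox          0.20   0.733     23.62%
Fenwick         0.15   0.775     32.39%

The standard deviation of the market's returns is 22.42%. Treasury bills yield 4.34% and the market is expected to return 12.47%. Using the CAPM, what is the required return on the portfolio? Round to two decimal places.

11.12%

β_Kestrel = 0.573 × 42.71% / 22.42% = 1.0916
β_Wren = 0.397 × 40.68% / 22.42% = 0.7203
β_Paxton = 0.358 × 36.31% / 22.42% = 0.5798
β_Calder = 0.888 × 15.99% / 22.42% = 0.6333
β_Maddox = 0.733 × 23.62% / 22.42% = 0.7722
β_Fenwick = 0.775 × 32.39% / 22.42% = 1.1196
β_P = Σ w_i β_i = 0.21×1.0916 + 0.12×0.7203 + 0.12×0.5798 + 0.20×0.6333 + 0.20×0.7722 + 0.15×1.1196 = 0.8343
MRP = 12.47% − 4.34% = 8.13%
E(R_P) = R_f + β_P × MRP = 4.34% + 0.8343 × 8.13% = 11.12%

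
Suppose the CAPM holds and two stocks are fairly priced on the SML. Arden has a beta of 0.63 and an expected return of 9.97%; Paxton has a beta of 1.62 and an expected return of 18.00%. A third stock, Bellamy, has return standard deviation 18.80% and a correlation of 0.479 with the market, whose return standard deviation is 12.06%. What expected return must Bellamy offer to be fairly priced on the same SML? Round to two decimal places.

10.92%

MRP = (18.00% − 9.97%) / (1.62 − 0.63) = 8.1111%
R_f = 9.97% − 0.63 × 8.1111% = 4.8600%
β_Bellamy = ρ·σ_i/σ_m = 0.479 × 18.80 / 12.06 = 0.7467
E(R_Bellamy) = R_f + β × MRP = 4.8600% + 0.7467 × 8.1111% = 10.92%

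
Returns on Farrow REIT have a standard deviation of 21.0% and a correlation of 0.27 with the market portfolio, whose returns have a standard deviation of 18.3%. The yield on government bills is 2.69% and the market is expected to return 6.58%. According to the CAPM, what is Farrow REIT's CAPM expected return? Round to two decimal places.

β = ρ × σ_i / σ_m = 0.27 × 21.0% / 18.3% = 0.3098
MRP = 6.58% − 2.69% = 3.89%
E(R) = 2.69% + 0.3098 × 3.89% = 3.90%

3.90%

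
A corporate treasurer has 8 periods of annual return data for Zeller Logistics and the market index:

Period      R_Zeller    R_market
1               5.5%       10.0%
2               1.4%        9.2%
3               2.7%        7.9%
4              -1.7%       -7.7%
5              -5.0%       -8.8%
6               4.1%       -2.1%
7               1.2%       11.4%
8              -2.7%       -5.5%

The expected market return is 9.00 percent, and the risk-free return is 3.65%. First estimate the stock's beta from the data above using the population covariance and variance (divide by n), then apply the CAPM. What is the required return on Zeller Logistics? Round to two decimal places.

5.25%

Mean R_i = (5.5 + 1.4 + 2.7 − 1.7 − 5.0 + 4.1 + 1.2 − 2.7) / 8 = 0.6875%
Mean R_m = (10.0 + 9.2 + 7.9 − 7.7 − 8.8 − 2.1 + 11.4 − 5.5) / 8 = 1.8000%
Σ(R_i − R̄_i)(R_m − R̄_m) = 156.3200  ⇒  Cov = 156.3200 / 8 = 19.5400
Σ(R_m − R̄_m)² = 522.4800  ⇒  Var(R_m) = 522.4800 / 8 = 65.3100
β = Cov / Var(R_m) = 19.5400 / 65.3100 = 0.2992
MRP = 9.00% − 3.65% = 5.35%
E(R) = R_f + β × MRP = 3.65% + 0.2992 × 5.35% = 5.25%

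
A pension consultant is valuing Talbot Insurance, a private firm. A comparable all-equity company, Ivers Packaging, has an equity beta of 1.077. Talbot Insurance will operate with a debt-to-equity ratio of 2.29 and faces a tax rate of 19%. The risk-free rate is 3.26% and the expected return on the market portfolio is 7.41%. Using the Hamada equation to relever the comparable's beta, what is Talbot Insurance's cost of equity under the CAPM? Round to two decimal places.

β_L = β_U × [1 + (1 − t)(D/E)] = 1.077 × [1 + (1 − 0.19) × 2.29]
    = 1.077 × [1 + 0.81 × 2.29] = 1.077 × 2.8549 = 3.0747
MRP = 7.41% − 3.26% = 4.15%
E(R) = R_f + β_L × MRP = 3.26% + 3.0747 × 4.15% = 16.02%

16.02%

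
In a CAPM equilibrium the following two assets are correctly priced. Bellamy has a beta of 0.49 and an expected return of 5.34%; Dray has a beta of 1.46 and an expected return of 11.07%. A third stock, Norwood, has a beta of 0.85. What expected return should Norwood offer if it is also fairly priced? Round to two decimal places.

MRP (SML slope) = (11.07% − 5.34%) / (1.46 − 0.49) = 5.73% / 0.97 = 5.9072%
R_f (intercept) = 5.34% − 0.49 × 5.9072% = 2.4455%
E(R_Norwood) = R_f + β × MRP = 2.4455% + 0.85 × 5.9072% = 7.47%

7.47%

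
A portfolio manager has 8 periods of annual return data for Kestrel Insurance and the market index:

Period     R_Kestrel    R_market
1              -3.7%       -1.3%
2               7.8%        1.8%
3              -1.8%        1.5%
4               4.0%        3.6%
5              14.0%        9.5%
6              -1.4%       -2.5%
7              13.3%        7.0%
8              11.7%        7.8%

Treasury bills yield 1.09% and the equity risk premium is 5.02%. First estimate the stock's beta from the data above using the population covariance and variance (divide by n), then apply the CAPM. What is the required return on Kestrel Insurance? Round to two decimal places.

8.70%

Mean R_i = (-3.7 + 7.8 − 1.8 + 4.0 + 14.0 − 1.4 + 13.3 + 11.7) / 8 = 5.4875%
Mean R_m = (-1.3 + 1.8 + 1.5 + 3.6 + 9.5 − 2.5 + 7.0 + 7.8) / 8 = 3.4250%
Σ(R_i − R̄_i)(R_m − R̄_m) = 201.0525  ⇒  Cov = 201.0525 / 8 = 25.1316
Σ(R_m − R̄_m)² = 132.6350  ⇒  Var(R_m) = 132.6350 / 8 = 16.5794
β = Cov / Var(R_m) = 25.1316 / 16.5794 = 1.5158
E(R) = R_f + β × MRP = 1.09% + 1.5158 × 5.02% = 8.70%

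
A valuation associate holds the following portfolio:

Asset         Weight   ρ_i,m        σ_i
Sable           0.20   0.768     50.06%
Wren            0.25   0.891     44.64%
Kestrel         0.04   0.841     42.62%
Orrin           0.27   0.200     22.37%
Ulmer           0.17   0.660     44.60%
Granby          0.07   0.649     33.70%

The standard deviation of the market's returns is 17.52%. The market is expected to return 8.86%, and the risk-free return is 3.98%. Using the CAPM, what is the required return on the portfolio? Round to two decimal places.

β_Sable = 0.768 × 50.06% / 17.52% = 2.1944
β_Wren = 0.891 × 44.64% / 17.52% = 2.2702
β_Kestrel = 0.841 × 42.62% / 17.52% = 2.0459
β_Orrin = 0.200 × 22.37% / 17.52% = 0.2554
β_Ulmer = 0.660 × 44.60% / 17.52% = 1.6801
β_Granby = 0.649 × 33.70% / 17.52% = 1.2484
β_P = Σ w_i β_i = 0.20×2.1944 + 0.25×2.2702 + 0.04×2.0459 + 0.27×0.2554 + 0.17×1.6801 + 0.07×1.2484 = 1.5302
MRP = 8.86% − 3.98% = 4.88%
E(R_P) = R_f + β_P × MRP = 3.98% + 1.5302 × 4.88% = 11.45%

11.45%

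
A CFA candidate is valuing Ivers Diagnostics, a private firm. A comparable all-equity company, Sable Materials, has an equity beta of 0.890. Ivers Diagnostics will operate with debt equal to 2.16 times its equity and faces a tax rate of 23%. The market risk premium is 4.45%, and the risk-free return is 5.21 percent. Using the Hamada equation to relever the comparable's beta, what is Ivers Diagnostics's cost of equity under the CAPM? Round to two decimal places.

15.76%

β_L = β_U × [1 + (1 − t)(D/E)] = 0.890 × [1 + (1 − 0.23) × 2.16]
    = 0.890 × [1 + 0.77 × 2.16] = 0.890 × 2.6632 = 2.3702
E(R) = R_f + β_L × MRP = 5.21% + 2.3702 × 4.45% = 15.76%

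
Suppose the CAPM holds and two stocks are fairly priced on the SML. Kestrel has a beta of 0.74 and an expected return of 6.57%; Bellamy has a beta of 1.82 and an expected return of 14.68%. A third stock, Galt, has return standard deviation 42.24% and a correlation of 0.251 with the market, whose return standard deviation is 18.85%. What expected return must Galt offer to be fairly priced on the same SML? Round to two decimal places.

MRP = (14.68% − 6.57%) / (1.82 − 0.74) = 7.5093%
R_f = 6.57% − 0.74 × 7.5093% = 1.0131%
β_Galt = ρ·σ_i/σ_m = 0.251 × 42.24 / 18.85 = 0.5625
E(R_Galt) = R_f + β × MRP = 1.0131% + 0.5625 × 7.5093% = 5.24%

5.24%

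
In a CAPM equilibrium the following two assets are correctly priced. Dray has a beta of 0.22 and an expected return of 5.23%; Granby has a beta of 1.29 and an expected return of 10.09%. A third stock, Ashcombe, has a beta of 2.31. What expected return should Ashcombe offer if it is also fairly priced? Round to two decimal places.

MRP (SML slope) = (10.09% − 5.23%) / (1.29 − 0.22) = 4.86% / 1.07 = 4.5421%
R_f (intercept) = 5.23% − 0.22 × 4.5421% = 4.2307%
E(R_Ashcombe) = R_f + β × MRP = 4.2307% + 2.31 × 4.5421% = 14.72%

14.72%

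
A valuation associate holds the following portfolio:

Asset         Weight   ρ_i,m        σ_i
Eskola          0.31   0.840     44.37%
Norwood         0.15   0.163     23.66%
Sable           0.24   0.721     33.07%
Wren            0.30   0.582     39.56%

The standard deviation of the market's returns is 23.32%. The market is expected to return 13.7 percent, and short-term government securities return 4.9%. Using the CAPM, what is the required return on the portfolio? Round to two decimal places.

β_Eskola = 0.840 × 44.37% / 23.32% = 1.5982
β_Norwood = 0.163 × 23.66% / 23.32% = 0.1654
β_Sable = 0.721 × 33.07% / 23.32% = 1.0224
β_Wren = 0.582 × 39.56% / 23.32% = 0.9873
β_P = Σ w_i β_i = 0.31×1.5982 + 0.15×0.1654 + 0.24×1.0224 + 0.30×0.9873 = 1.0618
MRP = 13.7% − 4.9% = 8.80%
E(R_P) = R_f + β_P × MRP = 4.9% + 1.0618 × 8.8% = 14.24%

14.24%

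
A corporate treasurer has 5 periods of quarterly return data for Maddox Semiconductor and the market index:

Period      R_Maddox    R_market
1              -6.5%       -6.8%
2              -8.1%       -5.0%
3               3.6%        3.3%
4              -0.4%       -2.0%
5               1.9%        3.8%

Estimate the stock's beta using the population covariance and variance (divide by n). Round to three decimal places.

1.003

Mean R_i = (-6.5 − 8.1 + 3.6 − 0.4 + 1.9) / 5 = -1.9000%
Mean R_m = (-6.8 − 5.0 + 3.3 − 2.0 + 3.8) / 5 = -1.3400%
Σ(R_i − R̄_i)(R_m − R̄_m) = 91.8700  ⇒  Cov = 91.8700 / 5 = 18.3740
Σ(R_m − R̄_m)² = 91.5920  ⇒  Var(R_m) = 91.5920 / 5 = 18.3184
β = Cov / Var(R_m) = 18.3740 / 18.3184 = 1.0030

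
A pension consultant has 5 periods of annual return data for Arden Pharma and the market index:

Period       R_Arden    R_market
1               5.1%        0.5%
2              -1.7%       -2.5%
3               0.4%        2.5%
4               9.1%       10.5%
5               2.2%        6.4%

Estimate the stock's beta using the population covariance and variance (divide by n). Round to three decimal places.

0.627

Mean R_i = (5.1 − 1.7 + 0.4 + 9.1 + 2.2) / 5 = 3.0200%
Mean R_m = (0.5 − 2.5 + 2.5 + 10.5 + 6.4) / 5 = 3.4800%
Σ(R_i − R̄_i)(R_m − R̄_m) = 64.8820  ⇒  Cov = 64.8820 / 5 = 12.9764
Σ(R_m − R̄_m)² = 103.4080  ⇒  Var(R_m) = 103.4080 / 5 = 20.6816
β = Cov / Var(R_m) = 12.9764 / 20.6816 = 0.6274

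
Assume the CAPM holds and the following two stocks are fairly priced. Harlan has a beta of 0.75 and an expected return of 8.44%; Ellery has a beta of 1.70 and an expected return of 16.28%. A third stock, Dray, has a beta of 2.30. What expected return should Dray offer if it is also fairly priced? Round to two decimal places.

21.23%

MRP (SML slope) = (16.28% − 8.44%) / (1.70 − 0.75) = 7.84% / 0.95 = 8.2526%
R_f (intercept) = 8.44% − 0.75 × 8.2526% = 2.2506%
E(R_Dray) = R_f + β × MRP = 2.2506% + 2.30 × 8.2526% = 21.23%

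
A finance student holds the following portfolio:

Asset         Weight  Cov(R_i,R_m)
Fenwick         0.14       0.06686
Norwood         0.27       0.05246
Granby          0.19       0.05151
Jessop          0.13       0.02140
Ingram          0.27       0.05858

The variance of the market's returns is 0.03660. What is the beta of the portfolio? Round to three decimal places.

β_Fenwick = 0.06686 / 0.03660 = 1.8268
β_Norwood = 0.05246 / 0.03660 = 1.4333
β_Granby = 0.05151 / 0.03660 = 1.4074
β_Jessop = 0.02140 / 0.03660 = 0.5847
β_Ingram = 0.05858 / 0.03660 = 1.6005
β_P = Σ w_i β_i = 0.14×1.8268 + 0.27×1.4333 + 0.19×1.4074 + 0.13×0.5847 + 0.27×1.6005 = 1.4183

1.418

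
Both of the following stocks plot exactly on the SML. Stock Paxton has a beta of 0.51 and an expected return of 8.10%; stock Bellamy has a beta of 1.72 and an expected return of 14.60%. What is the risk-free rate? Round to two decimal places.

5.36%

Both satisfy E(R) = R_f + β·MRP, so the slope of the SML is
MRP = (14.60% − 8.10%) / (1.72 − 0.51) = 6.50% / 1.21 = 5.3719%
R_f = E(R_Paxton) − β_Paxton·MRP = 8.10% − 0.51 × 5.3719% = 5.3603%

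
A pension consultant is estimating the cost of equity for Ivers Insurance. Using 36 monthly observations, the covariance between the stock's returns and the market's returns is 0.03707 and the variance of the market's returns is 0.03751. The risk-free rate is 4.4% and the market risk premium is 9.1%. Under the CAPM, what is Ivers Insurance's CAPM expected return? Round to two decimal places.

13.39%

β = Cov(R_i, R_m) / Var(R_m) = 0.03707 / 0.03751 = 0.9883
E(R) = R_f + β × MRP = 4.4% + 0.9883 × 9.1% = 13.39%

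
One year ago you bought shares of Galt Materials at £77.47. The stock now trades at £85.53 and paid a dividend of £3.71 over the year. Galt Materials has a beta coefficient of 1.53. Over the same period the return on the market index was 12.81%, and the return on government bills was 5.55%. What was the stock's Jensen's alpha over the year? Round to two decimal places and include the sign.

-1.46%

Realised HPR = (P1 + D1 − P0) / P0 = (85.53 + 3.71 − 77.47) / 77.47 = 11.77 / 77.47 = 15.1930%
MRP = 12.81% − 5.55% = 7.26%
CAPM required = R_f + β·MRP = 5.55% + 1.53 × 7.26% = 16.6578%
α = realised − required = 15.1930% − 16.6578% = -1.46%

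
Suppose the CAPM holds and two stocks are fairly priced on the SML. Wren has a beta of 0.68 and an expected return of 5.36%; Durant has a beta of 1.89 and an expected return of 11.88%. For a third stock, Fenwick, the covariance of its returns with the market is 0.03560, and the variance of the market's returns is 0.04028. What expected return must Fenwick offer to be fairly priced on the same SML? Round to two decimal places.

6.46%

MRP = (11.88% − 5.36%) / (1.89 − 0.68) = 5.3884%
R_f = 5.36% − 0.68 × 5.3884% = 1.6959%
β_Fenwick = Cov / Var(R_m) = 0.03560 / 0.04028 = 0.8838
E(R_Fenwick) = R_f + β × MRP = 1.6959% + 0.8838 × 5.3884% = 6.46%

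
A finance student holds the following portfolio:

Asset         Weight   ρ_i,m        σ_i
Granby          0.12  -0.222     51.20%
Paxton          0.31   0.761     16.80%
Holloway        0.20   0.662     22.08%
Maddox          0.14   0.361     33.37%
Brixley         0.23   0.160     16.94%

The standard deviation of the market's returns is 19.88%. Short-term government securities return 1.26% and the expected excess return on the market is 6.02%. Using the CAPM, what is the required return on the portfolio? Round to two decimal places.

β_Granby = -0.222 × 51.20% / 19.88% = -0.5718
β_Paxton = 0.761 × 16.80% / 19.88% = 0.6431
β_Holloway = 0.662 × 22.08% / 19.88% = 0.7353
β_Maddox = 0.361 × 33.37% / 19.88% = 0.6060
β_Brixley = 0.160 × 16.94% / 19.88% = 0.1363
β_P = Σ w_i β_i = 0.12×-0.5718 + 0.31×0.6431 + 0.20×0.7353 + 0.14×0.6060 + 0.23×0.1363 = 0.3940
E(R_P) = R_f + β_P × MRP = 1.26% + 0.3940 × 6.02% = 3.63%

3.63%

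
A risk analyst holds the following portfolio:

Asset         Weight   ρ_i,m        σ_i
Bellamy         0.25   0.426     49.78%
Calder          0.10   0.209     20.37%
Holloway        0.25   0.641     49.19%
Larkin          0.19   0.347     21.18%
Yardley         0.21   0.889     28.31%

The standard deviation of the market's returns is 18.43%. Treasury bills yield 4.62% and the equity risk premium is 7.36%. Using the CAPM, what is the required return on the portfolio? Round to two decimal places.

12.72%

β_Bellamy = 0.426 × 49.78% / 18.43% = 1.1506
β_Calder = 0.209 × 20.37% / 18.43% = 0.2310
β_Holloway = 0.641 × 49.19% / 18.43% = 1.7108
β_Larkin = 0.347 × 21.18% / 18.43% = 0.3988
β_Yardley = 0.889 × 28.31% / 18.43% = 1.3656
β_P = Σ w_i β_i = 0.25×1.1506 + 0.10×0.2310 + 0.25×1.7108 + 0.19×0.3988 + 0.21×1.3656 = 1.1010
E(R_P) = R_f + β_P × MRP = 4.62% + 1.1010 × 7.36% = 12.72%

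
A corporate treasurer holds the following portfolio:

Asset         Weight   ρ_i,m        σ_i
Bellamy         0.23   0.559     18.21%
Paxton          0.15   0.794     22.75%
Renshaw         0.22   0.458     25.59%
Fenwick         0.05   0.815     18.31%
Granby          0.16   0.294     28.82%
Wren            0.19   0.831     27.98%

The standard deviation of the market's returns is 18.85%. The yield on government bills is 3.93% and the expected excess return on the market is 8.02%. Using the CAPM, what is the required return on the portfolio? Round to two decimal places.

9.95%

β_Bellamy = 0.559 × 18.21% / 18.85% = 0.5400
β_Paxton = 0.794 × 22.75% / 18.85% = 0.9583
β_Renshaw = 0.458 × 25.59% / 18.85% = 0.6218
β_Fenwick = 0.815 × 18.31% / 18.85% = 0.7917
β_Granby = 0.294 × 28.82% / 18.85% = 0.4495
β_Wren = 0.831 × 27.98% / 18.85% = 1.2335
β_P = Σ w_i β_i = 0.23×0.5400 + 0.15×0.9583 + 0.22×0.6218 + 0.05×0.7917 + 0.16×0.4495 + 0.19×1.2335 = 0.7506
E(R_P) = R_f + β_P × MRP = 3.93% + 0.7506 × 8.02% = 9.95%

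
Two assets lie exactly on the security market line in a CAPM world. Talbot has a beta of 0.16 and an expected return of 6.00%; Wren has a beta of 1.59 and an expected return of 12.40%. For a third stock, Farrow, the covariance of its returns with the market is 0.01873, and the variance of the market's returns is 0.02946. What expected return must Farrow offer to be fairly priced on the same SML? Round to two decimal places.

MRP = (12.40% − 6.00%) / (1.59 − 0.16) = 4.4755%
R_f = 6.00% − 0.16 × 4.4755% = 5.2839%
β_Farrow = Cov / Var(R_m) = 0.01873 / 0.02946 = 0.6358
E(R_Farrow) = R_f + β × MRP = 5.2839% + 0.6358 × 4.4755% = 8.13%

8.13%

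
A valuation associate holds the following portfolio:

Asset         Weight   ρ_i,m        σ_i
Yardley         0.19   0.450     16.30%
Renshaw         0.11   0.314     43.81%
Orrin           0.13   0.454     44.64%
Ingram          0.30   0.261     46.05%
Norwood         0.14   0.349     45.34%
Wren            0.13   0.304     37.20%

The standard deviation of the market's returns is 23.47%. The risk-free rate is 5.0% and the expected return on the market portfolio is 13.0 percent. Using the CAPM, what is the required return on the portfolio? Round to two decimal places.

β_Yardley = 0.450 × 16.30% / 23.47% = 0.3125
β_Renshaw = 0.314 × 43.81% / 23.47% = 0.5861
β_Orrin = 0.454 × 44.64% / 23.47% = 0.8635
β_Ingram = 0.261 × 46.05% / 23.47% = 0.5121
β_Norwood = 0.349 × 45.34% / 23.47% = 0.6742
β_Wren = 0.304 × 37.20% / 23.47% = 0.4818
β_P = Σ w_i β_i = 0.19×0.3125 + 0.11×0.5861 + 0.13×0.8635 + 0.30×0.5121 + 0.14×0.6742 + 0.13×0.4818 = 0.5468
MRP = 13.0% − 5.0% = 8.00%
E(R_P) = R_f + β_P × MRP = 5.0% + 0.5468 × 8.0% = 9.37%

9.37%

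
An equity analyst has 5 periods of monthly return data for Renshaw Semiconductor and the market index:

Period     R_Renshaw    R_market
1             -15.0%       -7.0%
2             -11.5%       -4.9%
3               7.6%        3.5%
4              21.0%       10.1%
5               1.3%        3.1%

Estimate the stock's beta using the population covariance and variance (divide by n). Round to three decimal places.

2.085

Mean R_i = (-15.0 − 11.5 + 7.6 + 21.0 + 1.3) / 5 = 0.6800%
Mean R_m = (-7.0 − 4.9 + 3.5 + 10.1 + 3.1) / 5 = 0.9600%
Σ(R_i − R̄_i)(R_m − R̄_m) = 400.8160  ⇒  Cov = 400.8160 / 5 = 80.1632
Σ(R_m − R̄_m)² = 192.2720  ⇒  Var(R_m) = 192.2720 / 5 = 38.4544
β = Cov / Var(R_m) = 80.1632 / 38.4544 = 2.0846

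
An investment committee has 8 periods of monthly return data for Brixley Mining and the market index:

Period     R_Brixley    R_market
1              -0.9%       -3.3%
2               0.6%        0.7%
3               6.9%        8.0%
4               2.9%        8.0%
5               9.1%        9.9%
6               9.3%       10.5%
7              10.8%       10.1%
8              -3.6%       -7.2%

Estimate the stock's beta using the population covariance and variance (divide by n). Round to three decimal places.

Mean R_i = (-0.9 + 0.6 + 6.9 + 2.9 + 9.1 + 9.3 + 10.8 − 3.6) / 8 = 4.3875%
Mean R_m = (-3.3 + 0.7 + 8.0 + 8.0 + 9.9 + 10.5 + 10.1 − 7.2) / 8 = 4.5875%
Σ(R_i − R̄_i)(R_m − R̄_m) = 243.5088  ⇒  Cov = 243.5088 / 8 = 30.4386
Σ(R_m − R̄_m)² = 333.1288  ⇒  Var(R_m) = 333.1288 / 8 = 41.6411
β = Cov / Var(R_m) = 30.4386 / 41.6411 = 0.7310

0.731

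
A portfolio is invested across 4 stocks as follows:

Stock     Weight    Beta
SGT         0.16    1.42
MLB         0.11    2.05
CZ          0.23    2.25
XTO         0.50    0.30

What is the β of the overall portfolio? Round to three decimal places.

β_P = Σ w_i β_i = 0.16×1.42 + 0.11×2.05 + 0.23×2.25 + 0.50×0.30 = 1.1202

1.120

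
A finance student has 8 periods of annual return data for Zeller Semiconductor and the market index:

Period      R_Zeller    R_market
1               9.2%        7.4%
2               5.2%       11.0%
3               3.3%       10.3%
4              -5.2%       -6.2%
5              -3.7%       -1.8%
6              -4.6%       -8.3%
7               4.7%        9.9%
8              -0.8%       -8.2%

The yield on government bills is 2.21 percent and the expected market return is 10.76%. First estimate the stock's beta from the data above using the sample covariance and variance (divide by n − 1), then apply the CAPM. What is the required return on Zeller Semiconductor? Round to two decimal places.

Mean R_i = (9.2 + 5.2 + 3.3 − 5.2 − 3.7 − 4.6 + 4.7 − 0.8) / 8 = 1.0125%
Mean R_m = (7.4 + 11.0 + 10.3 − 6.2 − 1.8 − 8.3 + 9.9 − 8.2) / 8 = 1.7625%
Σ(R_i − R̄_i)(R_m − R̄_m) = 275.1638  ⇒  Cov = 275.1638 / 7 = 39.3091
Σ(R_m − R̄_m)² = 532.8188  ⇒  Var(R_m) = 532.8188 / 7 = 76.1170
β = Cov / Var(R_m) = 39.3091 / 76.1170 = 0.5164
MRP = 10.76% − 2.21% = 8.55%
E(R) = R_f + β × MRP = 2.21% + 0.5164 × 8.55% = 6.63%

6.63%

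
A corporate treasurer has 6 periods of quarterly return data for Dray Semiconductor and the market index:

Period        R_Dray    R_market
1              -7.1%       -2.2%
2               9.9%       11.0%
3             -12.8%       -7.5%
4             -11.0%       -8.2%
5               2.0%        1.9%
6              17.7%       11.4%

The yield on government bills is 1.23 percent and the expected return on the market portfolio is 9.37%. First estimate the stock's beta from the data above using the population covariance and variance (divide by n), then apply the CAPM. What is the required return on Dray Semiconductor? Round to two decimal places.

Mean R_i = (-7.1 + 9.9 − 12.8 − 11.0 + 2.0 + 17.7) / 6 = -0.2167%
Mean R_m = (-2.2 + 11.0 − 7.5 − 8.2 + 1.9 + 11.4) / 6 = 1.0667%
Σ(R_i − R̄_i)(R_m − R̄_m) = 517.6867  ⇒  Cov = 517.6867 / 6 = 86.2811
Σ(R_m − R̄_m)² = 376.0733  ⇒  Var(R_m) = 376.0733 / 6 = 62.6789
β = Cov / Var(R_m) = 86.2811 / 62.6789 = 1.3766
MRP = 9.37% − 1.23% = 8.14%
E(R) = R_f + β × MRP = 1.23% + 1.3766 × 8.14% = 12.44%

12.44%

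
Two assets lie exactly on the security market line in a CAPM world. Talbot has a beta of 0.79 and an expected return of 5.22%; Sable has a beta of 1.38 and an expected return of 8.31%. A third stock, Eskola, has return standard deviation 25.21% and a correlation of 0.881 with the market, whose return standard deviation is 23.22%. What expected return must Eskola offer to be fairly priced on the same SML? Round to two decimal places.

6.09%

MRP = (8.31% − 5.22%) / (1.38 − 0.79) = 5.2373%
R_f = 5.22% − 0.79 × 5.2373% = 1.0825%
β_Eskola = ρ·σ_i/σ_m = 0.881 × 25.21 / 23.22 = 0.9565
E(R_Eskola) = R_f + β × MRP = 1.0825% + 0.9565 × 5.2373% = 6.09%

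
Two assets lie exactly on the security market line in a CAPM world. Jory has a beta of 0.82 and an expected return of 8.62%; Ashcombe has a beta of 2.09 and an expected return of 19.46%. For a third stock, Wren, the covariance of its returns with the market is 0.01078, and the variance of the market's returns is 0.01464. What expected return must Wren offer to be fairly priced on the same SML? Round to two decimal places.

7.91%

MRP = (19.46% − 8.62%) / (2.09 − 0.82) = 8.5354%
R_f = 8.62% − 0.82 × 8.5354% = 1.6210%
β_Wren = Cov / Var(R_m) = 0.01078 / 0.01464 = 0.7363
E(R_Wren) = R_f + β × MRP = 1.6210% + 0.7363 × 8.5354% = 7.91%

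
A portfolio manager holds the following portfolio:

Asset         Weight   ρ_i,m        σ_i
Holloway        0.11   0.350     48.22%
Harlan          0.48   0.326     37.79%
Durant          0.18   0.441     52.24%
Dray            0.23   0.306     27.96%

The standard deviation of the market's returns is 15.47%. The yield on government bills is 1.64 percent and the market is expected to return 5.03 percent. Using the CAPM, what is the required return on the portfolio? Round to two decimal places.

β_Holloway = 0.350 × 48.22% / 15.47% = 1.0910
β_Harlan = 0.326 × 37.79% / 15.47% = 0.7964
β_Durant = 0.441 × 52.24% / 15.47% = 1.4892
β_Dray = 0.306 × 27.96% / 15.47% = 0.5531
β_P = Σ w_i β_i = 0.11×1.0910 + 0.48×0.7964 + 0.18×1.4892 + 0.23×0.5531 = 0.8976
MRP = 5.03% − 1.64% = 3.39%
E(R_P) = R_f + β_P × MRP = 1.64% + 0.8976 × 3.39% = 4.68%

4.68%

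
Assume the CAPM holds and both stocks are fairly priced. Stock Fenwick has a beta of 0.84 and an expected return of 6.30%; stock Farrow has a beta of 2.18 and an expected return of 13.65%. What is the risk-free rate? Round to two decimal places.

1.69%

Both satisfy E(R) = R_f + β·MRP, so the slope of the SML is
MRP = (13.65% − 6.30%) / (2.18 − 0.84) = 7.35% / 1.34 = 5.4851%
R_f = E(R_Fenwick) − β_Fenwick·MRP = 6.30% − 0.84 × 5.4851% = 1.6925%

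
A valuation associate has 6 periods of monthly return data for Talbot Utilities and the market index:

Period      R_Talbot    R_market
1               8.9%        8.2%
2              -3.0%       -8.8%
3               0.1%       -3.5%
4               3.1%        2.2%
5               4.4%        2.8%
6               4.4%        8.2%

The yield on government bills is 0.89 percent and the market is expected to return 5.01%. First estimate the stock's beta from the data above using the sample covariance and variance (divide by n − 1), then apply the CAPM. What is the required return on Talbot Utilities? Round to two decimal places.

3.24%

Mean R_i = (8.9 − 3.0 + 0.1 + 3.1 + 4.4 + 4.4) / 6 = 2.9833%
Mean R_m = (8.2 − 8.8 − 3.5 + 2.2 + 2.8 + 8.2) / 6 = 1.5167%
Σ(R_i − R̄_i)(R_m − R̄_m) = 127.1017  ⇒  Cov = 127.1017 / 5 = 25.4203
Σ(R_m − R̄_m)² = 223.0483  ⇒  Var(R_m) = 223.0483 / 5 = 44.6097
β = Cov / Var(R_m) = 25.4203 / 44.6097 = 0.5698
MRP = 5.01% − 0.89% = 4.12%
E(R) = R_f + β × MRP = 0.89% + 0.5698 × 4.12% = 3.24%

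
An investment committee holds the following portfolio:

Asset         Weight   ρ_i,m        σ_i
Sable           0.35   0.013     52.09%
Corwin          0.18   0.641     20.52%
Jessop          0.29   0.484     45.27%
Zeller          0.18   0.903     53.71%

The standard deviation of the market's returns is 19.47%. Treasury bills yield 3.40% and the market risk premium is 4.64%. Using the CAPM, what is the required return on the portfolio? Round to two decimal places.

7.62%

β_Sable = 0.013 × 52.09% / 19.47% = 0.0348
β_Corwin = 0.641 × 20.52% / 19.47% = 0.6756
β_Jessop = 0.484 × 45.27% / 19.47% = 1.1254
β_Zeller = 0.903 × 53.71% / 19.47% = 2.4910
β_P = Σ w_i β_i = 0.35×0.0348 + 0.18×0.6756 + 0.29×1.1254 + 0.18×2.4910 = 0.9085
E(R_P) = R_f + β_P × MRP = 3.40% + 0.9085 × 4.64% = 7.62%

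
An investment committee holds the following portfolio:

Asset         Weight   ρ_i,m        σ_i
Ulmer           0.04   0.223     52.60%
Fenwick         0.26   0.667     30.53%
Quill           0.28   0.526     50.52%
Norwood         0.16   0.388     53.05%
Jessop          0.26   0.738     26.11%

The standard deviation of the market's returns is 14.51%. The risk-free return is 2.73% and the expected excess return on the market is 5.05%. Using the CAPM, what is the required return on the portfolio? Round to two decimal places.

β_Ulmer = 0.223 × 52.60% / 14.51% = 0.8084
β_Fenwick = 0.667 × 30.53% / 14.51% = 1.4034
β_Quill = 0.526 × 50.52% / 14.51% = 1.8314
β_Norwood = 0.388 × 53.05% / 14.51% = 1.4186
β_Jessop = 0.738 × 26.11% / 14.51% = 1.3280
β_P = Σ w_i β_i = 0.04×0.8084 + 0.26×1.4034 + 0.28×1.8314 + 0.16×1.4186 + 0.26×1.3280 = 1.4823
E(R_P) = R_f + β_P × MRP = 2.73% + 1.4823 × 5.05% = 10.22%

10.22%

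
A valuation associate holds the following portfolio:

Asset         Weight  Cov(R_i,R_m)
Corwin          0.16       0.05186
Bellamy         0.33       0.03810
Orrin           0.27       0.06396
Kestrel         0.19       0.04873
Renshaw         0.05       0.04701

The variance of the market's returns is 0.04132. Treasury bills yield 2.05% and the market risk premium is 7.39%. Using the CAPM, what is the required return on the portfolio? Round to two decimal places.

10.95%

β_Corwin = 0.05186 / 0.04132 = 1.2551
β_Bellamy = 0.03810 / 0.04132 = 0.9221
β_Orrin = 0.06396 / 0.04132 = 1.5479
β_Kestrel = 0.04873 / 0.04132 = 1.1793
β_Renshaw = 0.04701 / 0.04132 = 1.1377
β_P = Σ w_i β_i = 0.16×1.2551 + 0.33×0.9221 + 0.27×1.5479 + 0.19×1.1793 + 0.05×1.1377 = 1.2040
E(R_P) = R_f + β_P × MRP = 2.05% + 1.2040 × 7.39% = 10.95%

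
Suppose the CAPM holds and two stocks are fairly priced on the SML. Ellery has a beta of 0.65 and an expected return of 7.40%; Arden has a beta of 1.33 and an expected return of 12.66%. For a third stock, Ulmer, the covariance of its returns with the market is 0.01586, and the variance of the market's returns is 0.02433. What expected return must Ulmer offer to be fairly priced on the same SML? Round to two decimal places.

7.41%

MRP = (12.66% − 7.40%) / (1.33 − 0.65) = 7.7353%
R_f = 7.40% − 0.65 × 7.7353% = 2.3721%
β_Ulmer = Cov / Var(R_m) = 0.01586 / 0.02433 = 0.6519
E(R_Ulmer) = R_f + β × MRP = 2.3721% + 0.6519 × 7.7353% = 7.41%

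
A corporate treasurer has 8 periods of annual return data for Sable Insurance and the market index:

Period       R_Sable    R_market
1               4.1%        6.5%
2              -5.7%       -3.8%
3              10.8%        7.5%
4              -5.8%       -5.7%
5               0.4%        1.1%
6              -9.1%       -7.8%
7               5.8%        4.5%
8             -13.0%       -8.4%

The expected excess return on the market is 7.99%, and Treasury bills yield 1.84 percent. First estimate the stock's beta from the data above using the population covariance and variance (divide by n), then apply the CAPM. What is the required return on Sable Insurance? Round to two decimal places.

11.62%

Mean R_i = (4.1 − 5.7 + 10.8 − 5.8 + 0.4 − 9.1 + 5.8 − 13.0) / 8 = -1.5625%
Mean R_m = (6.5 − 3.8 + 7.5 − 5.7 + 1.1 − 7.8 + 4.5 − 8.4) / 8 = -0.7625%
Σ(R_i − R̄_i)(R_m − R̄_m) = 359.5588  ⇒  Cov = 359.5588 / 8 = 44.9449
Σ(R_m − R̄_m)² = 293.6388  ⇒  Var(R_m) = 293.6388 / 8 = 36.7049
β = Cov / Var(R_m) = 44.9449 / 36.7049 = 1.2245
E(R) = R_f + β × MRP = 1.84% + 1.2245 × 7.99% = 11.62%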